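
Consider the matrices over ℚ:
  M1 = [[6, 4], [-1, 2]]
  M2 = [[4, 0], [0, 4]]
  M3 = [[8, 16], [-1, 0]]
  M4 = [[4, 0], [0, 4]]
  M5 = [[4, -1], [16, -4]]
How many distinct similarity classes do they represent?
Characteristic polynomials: χ_{M1} = (x - 4)^2, χ_{M2} = (x - 4)^2, χ_{M3} = (x - 4)^2, χ_{M4} = (x - 4)^2, χ_{M5} = x^2.

{M1, M3}: invariant factors (x - 4)^2.

{M2, M4}: invariant factors x - 4, x - 4.

{M5}: invariant factors x^2.

Matrices are similar if and only if their invariant-factor lists agree; the partition into similarity classes is {M1, M3}, {M2, M4}, {M5}.

3 classes: {M1, M3}, {M2, M4}, {M5}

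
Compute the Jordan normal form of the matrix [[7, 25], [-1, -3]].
J = [[2, 1], [0, 2]]

The characteristic polynomial is det(xI - A) = (x - 2)^2, so the eigenvalues are 2 (algebraic multiplicity 2).

For λ = 2: rank(A - 2I) = 1, rank((A - 2I)^2) = 0. The eigenspace has dimension 2 - 1 = 1, so there is 1 Jordan block; the rank sequence gives block sizes [2].

Assembling the blocks gives the Jordan form J above.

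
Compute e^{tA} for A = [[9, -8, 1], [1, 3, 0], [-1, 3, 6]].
A has Jordan form J = [[6, 1, 0], [0, 6, 1], [0, 0, 6]] with A = PJP^{-1}, so e^{tA} = P e^{tJ} P^{-1}.

For a Jordan block J_k(λ), e^{tJ_k(λ)} = e^{λt} · (I + tN + t^2 N^2/2! + ... + t^{k-1} N^{k-1}/(k-1)!) where N is the nilpotent superdiagonal part.

Assembling the blocks and conjugating back gives the entries of e^{tA} as shown above.

e^{tA} = [[(3*t + 1)*e^{6*t}, t*(3*t - 16)*e^{6*t}/2, t*(3*t + 2)*e^{6*t}/2], [t*e^{6*t}, (t^2 - 6*t + 2)*e^{6*t}/2, t^2*e^{6*t}/2], [-t*e^{6*t}, t*(6 - t)*e^{6*t}/2, (2 - t^2)*e^{6*t}/2]]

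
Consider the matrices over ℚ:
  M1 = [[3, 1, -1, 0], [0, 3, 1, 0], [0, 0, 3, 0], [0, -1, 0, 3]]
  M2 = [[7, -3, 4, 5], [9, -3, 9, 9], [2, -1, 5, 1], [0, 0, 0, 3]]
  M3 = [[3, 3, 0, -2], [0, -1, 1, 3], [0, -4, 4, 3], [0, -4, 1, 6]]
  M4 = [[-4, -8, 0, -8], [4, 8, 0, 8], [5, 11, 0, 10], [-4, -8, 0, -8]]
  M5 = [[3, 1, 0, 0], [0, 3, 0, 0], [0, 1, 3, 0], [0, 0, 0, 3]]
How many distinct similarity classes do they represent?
3 classes: {M1, M2, M3}, {M4}, {M5}

Characteristic polynomials: χ_{M1} = (x - 3)^4, χ_{M2} = (x - 3)^4, χ_{M3} = (x - 3)^4, χ_{M4} = x^3(x + 4), χ_{M5} = (x - 3)^4.

{M1, M2, M3}: invariant factors x - 3, (x - 3)^3.

{M4}: invariant factors x, x^2(x + 4).

{M5}: invariant factors x - 3, x - 3, (x - 3)^2.

Matrices are similar if and only if their invariant-factor lists agree; the partition into similarity classes is {M1, M2, M3}, {M4}, {M5}.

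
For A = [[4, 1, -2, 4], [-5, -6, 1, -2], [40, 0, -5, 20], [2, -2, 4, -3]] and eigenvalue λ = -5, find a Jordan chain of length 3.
v_1 = [[-3, 3, 1, 6]]^T, v_2 = [[-2, 1, 0, 4]]^T, v_3 = [[-1, 1, 0, 2]]^T

We seek v_1 ∈ ker((A + 5I)^3) \ ker((A + 5I)^2), then set v_{i+1} = (A + 5I) v_i.

One such chain is v_1 = [[-3, 3, 1, 6]]^T, v_2 = [[-2, 1, 0, 4]]^T, v_3 = [[-1, 1, 0, 2]]^T. Check: (A + 5I) v_3 = [[0, 0, 0, 0]]^T = 0.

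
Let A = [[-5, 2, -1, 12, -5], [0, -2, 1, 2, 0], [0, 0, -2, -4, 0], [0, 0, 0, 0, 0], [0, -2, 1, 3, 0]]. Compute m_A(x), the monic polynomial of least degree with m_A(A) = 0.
m_A(x) = x^2(x + 2)^2(x + 5)

The characteristic polynomial factors as x^2(x + 2)^2(x + 5). The minimal polynomial is ∏(x - λ)^{k_λ} where k_λ is the size of the largest Jordan block at λ.

For λ = -5: rank(A + 5I) = 4, and the largest Jordan block has size 1 (the smallest k with rank((A + 5I)^k) = rank((A + 5I)^(k+1))).
For λ = -2: rank(A + 2I) = 4, and the largest Jordan block has size 2 (the smallest k with rank((A + 2I)^k) = rank((A + 2I)^(k+1))).
For λ = 0: rank(A) = 4, and the largest Jordan block has size 2 (the smallest k with rank(A^k) = rank(A^(k+1))).

So m_A(x) = x^2(x + 2)^2(x + 5).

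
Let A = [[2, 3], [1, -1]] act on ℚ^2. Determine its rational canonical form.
R = [[0, 5], [1, 1]]

The invariant factors of A (the non-unit diagonal entries of the Smith normal form of xI - A over ℚ[x]) are x^2 - x - 5, each dividing the next. The characteristic polynomial is their product, x^2 - x - 5.

The rational canonical form is the block-diagonal matrix of companion matrices C(f_i):
R = [[0, 5], [1, 1]].

Note the characteristic polynomial does not split into linear factors over ℚ, so A has no Jordan form over ℚ; the rational canonical form exists over any field.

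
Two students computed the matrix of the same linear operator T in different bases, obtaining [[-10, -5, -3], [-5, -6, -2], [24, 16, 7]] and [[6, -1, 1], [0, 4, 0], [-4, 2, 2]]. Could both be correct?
trace(A) = -9 but trace(B) = 12. The trace is a similarity invariant, so A and B are not similar.

No.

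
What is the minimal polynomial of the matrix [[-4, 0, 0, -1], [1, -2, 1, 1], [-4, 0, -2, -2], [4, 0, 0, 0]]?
m_A(x) = (x + 2)^3

The characteristic polynomial factors as (x + 2)^4. The minimal polynomial is ∏(x - λ)^{k_λ} where k_λ is the size of the largest Jordan block at λ.

For λ = -2: rank(A + 2I) = 2, and the largest Jordan block has size 3 (the smallest k with rank((A + 2I)^k) = rank((A + 2I)^(k+1))).

So m_A(x) = (x + 2)^3.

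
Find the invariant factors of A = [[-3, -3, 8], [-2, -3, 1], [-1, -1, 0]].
(x + 2)^3

The Jordan structure of A has elementary divisors (x + 2)^3. Arranging the block sizes at each eigenvalue in decreasing order and taking row products gives the invariant factors.

Invariant factors (smallest first, each dividing the next): (x + 2)^3.

Check: the last factor (x + 2)^3 is the minimal polynomial, and the product (x + 2)^3 is the characteristic polynomial.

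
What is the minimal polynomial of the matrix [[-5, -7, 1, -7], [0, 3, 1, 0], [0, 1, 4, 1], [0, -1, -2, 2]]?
m_A(x) = (x - 3)^3(x + 5)

The characteristic polynomial factors as (x - 3)^3(x + 5). The minimal polynomial is ∏(x - λ)^{k_λ} where k_λ is the size of the largest Jordan block at λ.

For λ = -5: rank(A + 5I) = 3, and the largest Jordan block has size 1 (the smallest k with rank((A + 5I)^k) = rank((A + 5I)^(k+1))).
For λ = 3: rank(A - 3I) = 3, and the largest Jordan block has size 3 (the smallest k with rank((A - 3I)^k) = rank((A - 3I)^(k+1))).

So m_A(x) = (x - 3)^3(x + 5).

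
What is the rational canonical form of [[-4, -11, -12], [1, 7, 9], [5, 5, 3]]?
R = [[0, 0, -6], [1, 0, -7], [0, 1, 6]]

The invariant factors of A (the non-unit diagonal entries of the Smith normal form of xI - A over ℚ[x]) are (x - 3)(x^2 - 3x - 2), each dividing the next. The characteristic polynomial is their product, (x - 3)(x^2 - 3x - 2).

The rational canonical form is the block-diagonal matrix of companion matrices C(f_i):
R = [[0, 0, -6], [1, 0, -7], [0, 1, 6]].

Note the characteristic polynomial does not split into linear factors over ℚ, so A has no Jordan form over ℚ; the rational canonical form exists over any field.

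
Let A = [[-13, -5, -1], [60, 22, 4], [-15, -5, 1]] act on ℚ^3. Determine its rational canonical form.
The invariant factors of A (the non-unit diagonal entries of the Smith normal form of xI - A over ℚ[x]) are x - 2, (x - 6)(x - 2), each dividing the next. The characteristic polynomial is their product, (x - 6)(x - 2)^2.

The rational canonical form is the block-diagonal matrix of companion matrices C(f_i):
R = [[2, 0, 0], [0, 0, -12], [0, 1, 8]].

R = [[2, 0, 0], [0, 0, -12], [0, 1, 8]]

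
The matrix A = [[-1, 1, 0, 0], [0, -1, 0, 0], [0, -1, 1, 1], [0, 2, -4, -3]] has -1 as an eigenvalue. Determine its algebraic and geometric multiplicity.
algebraic multiplicity 4, geometric multiplicity 2

The characteristic polynomial is (x + 1)^4, so the factor x + 1 appears with exponent 4: the algebraic multiplicity is 4.

rank(A + I) = 2, so the eigenspace has dimension 4 - 2 = 2: the geometric multiplicity is 2.

Since 2 < 4, A is not diagonalizable.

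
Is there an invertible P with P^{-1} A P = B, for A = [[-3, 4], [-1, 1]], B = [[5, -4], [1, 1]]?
No.

trace(A) = -2 but trace(B) = 6. The trace is a similarity invariant, so A and B are not similar.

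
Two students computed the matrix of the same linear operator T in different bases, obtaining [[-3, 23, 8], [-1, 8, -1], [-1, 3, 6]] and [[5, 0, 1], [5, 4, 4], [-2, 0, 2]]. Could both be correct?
Two matrices over a field are similar if and only if they have the same invariant factors.

Both A and B have characteristic polynomial (x - 4)^2(x - 3) and minimal polynomial (x - 4)^2(x - 3). Computing further, both have invariant factors (x - 4)^2(x - 3). Hence A and B are similar.

Yes.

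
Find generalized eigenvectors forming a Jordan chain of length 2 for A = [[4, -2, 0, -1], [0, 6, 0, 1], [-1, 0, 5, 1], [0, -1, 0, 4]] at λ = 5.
We seek v_1 ∈ ker((A - 5I)^2) \ ker(A - 5I), then set v_{i+1} = (A - 5I) v_i.

One such chain is v_1 = [[0, 0, 0, 1]]^T, v_2 = [[-1, 1, 1, -1]]^T. Check: (A - 5I) v_2 = [[0, 0, 0, 0]]^T = 0.

v_1 = [[0, 0, 0, 1]]^T, v_2 = [[-1, 1, 1, -1]]^T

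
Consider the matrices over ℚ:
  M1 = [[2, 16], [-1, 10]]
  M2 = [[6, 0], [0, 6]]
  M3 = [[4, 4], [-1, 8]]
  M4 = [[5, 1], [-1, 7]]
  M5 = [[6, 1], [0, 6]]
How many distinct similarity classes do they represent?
2 classes: {M1, M3, M4, M5}, {M2}

Characteristic polynomials: χ_{M1} = (x - 6)^2, χ_{M2} = (x - 6)^2, χ_{M3} = (x - 6)^2, χ_{M4} = (x - 6)^2, χ_{M5} = (x - 6)^2.

{M1, M3, M4, M5}: invariant factors (x - 6)^2.

{M2}: invariant factors x - 6, x - 6.

Matrices are similar if and only if their invariant-factor lists agree; the partition into similarity classes is {M1, M3, M4, M5}, {M2}.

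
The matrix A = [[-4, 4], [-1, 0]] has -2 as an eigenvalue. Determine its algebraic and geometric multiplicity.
The characteristic polynomial is (x + 2)^2, so the factor x + 2 appears with exponent 2: the algebraic multiplicity is 2.

rank(A + 2I) = 1, so the eigenspace has dimension 2 - 1 = 1: the geometric multiplicity is 1.

Since 1 < 2, A is not diagonalizable.

algebraic multiplicity 2, geometric multiplicity 1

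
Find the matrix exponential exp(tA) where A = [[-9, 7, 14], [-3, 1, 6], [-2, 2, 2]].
A has Jordan form J = [[-2, 1, 0], [0, -2, 0], [0, 0, -2]] with A = PJP^{-1}, so e^{tA} = P e^{tJ} P^{-1}.

For a Jordan block J_k(λ), e^{tJ_k(λ)} = e^{λt} · (I + tN + t^2 N^2/2! + ... + t^{k-1} N^{k-1}/(k-1)!) where N is the nilpotent superdiagonal part.

Assembling the blocks and conjugating back gives the entries of e^{tA} as shown above.

e^{tA} = [[(1 - 7*t)*e^{-2*t}, 7*t*e^{-2*t}, 14*t*e^{-2*t}], [-3*t*e^{-2*t}, (3*t + 1)*e^{-2*t}, 6*t*e^{-2*t}], [-2*t*e^{-2*t}, 2*t*e^{-2*t}, (4*t + 1)*e^{-2*t}]]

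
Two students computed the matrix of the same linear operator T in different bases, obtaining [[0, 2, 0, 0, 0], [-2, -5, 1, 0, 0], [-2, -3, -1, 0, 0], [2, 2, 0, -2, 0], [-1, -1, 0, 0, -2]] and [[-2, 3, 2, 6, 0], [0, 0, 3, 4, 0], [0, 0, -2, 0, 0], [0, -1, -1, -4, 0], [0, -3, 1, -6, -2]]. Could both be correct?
Yes.

Two matrices over a field are similar if and only if they have the same invariant factors.

Both A and B have characteristic polynomial (x + 2)^5 and minimal polynomial (x + 2)^3. Computing further, both have invariant factors x + 2, x + 2, (x + 2)^3. Hence A and B are similar.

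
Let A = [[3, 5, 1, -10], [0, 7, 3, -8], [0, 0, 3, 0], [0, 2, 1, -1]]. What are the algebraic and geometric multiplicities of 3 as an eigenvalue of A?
algebraic multiplicity 4, geometric multiplicity 2

The characteristic polynomial is (x - 3)^4, so the factor x - 3 appears with exponent 4: the algebraic multiplicity is 4.

rank(A - 3I) = 2, so the eigenspace has dimension 4 - 2 = 2: the geometric multiplicity is 2.

Since 2 < 4, A is not diagonalizable.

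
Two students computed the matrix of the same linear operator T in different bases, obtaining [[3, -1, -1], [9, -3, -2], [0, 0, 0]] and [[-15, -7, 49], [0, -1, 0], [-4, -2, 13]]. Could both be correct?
No.

trace(A) = 0 but trace(B) = -3. The trace is a similarity invariant, so A and B are not similar.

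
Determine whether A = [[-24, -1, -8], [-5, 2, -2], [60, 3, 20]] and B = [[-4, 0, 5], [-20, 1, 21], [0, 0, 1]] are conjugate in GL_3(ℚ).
Two matrices over a field are similar if and only if they have the same invariant factors.

Both A and B have characteristic polynomial (x - 1)^2(x + 4) and minimal polynomial (x - 1)^2(x + 4). Computing further, both have invariant factors (x - 1)^2(x + 4). Hence A and B are similar.

Yes.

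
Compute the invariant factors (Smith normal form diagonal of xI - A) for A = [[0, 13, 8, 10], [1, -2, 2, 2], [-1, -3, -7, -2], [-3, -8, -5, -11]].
(x + 5)^2, (x + 5)^2

The Jordan structure of A has elementary divisors (x + 5)^2, (x + 5)^2. Arranging the block sizes at each eigenvalue in decreasing order and taking row products gives the invariant factors.

Invariant factors (smallest first, each dividing the next): (x + 5)^2, (x + 5)^2.

Check: the last factor (x + 5)^2 is the minimal polynomial, and the product (x + 5)^4 is the characteristic polynomial.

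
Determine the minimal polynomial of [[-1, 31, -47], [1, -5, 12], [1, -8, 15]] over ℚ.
The characteristic polynomial factors as (x - 3)^3. The minimal polynomial is ∏(x - λ)^{k_λ} where k_λ is the size of the largest Jordan block at λ.

For λ = 3: rank(A - 3I) = 2, and the largest Jordan block has size 3 (the smallest k with rank((A - 3I)^k) = rank((A - 3I)^(k+1))).

So m_A(x) = (x - 3)^3.

m_A(x) = (x - 3)^3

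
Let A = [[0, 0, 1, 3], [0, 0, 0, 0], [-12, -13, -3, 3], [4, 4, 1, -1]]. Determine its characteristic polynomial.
χ_A(x) = x^3(x + 4)

xI - A = [[x, 0, -1, -3], [0, x, 0, 0], [12, 13, x + 3, -3], [-4, -4, -1, x + 1]].

Expanding det(xI - A) along the first row:
det(xI - A) = + (x)·det([[x, 0, 0], [13, x + 3, -3], [-4, -1, x + 1]]) - (0)·det([[0, 0, 0], [12, x + 3, -3], [-4, -1, x + 1]]) + (-1)·det([[0, x, 0], [12, 13, -3], [-4, -4, x + 1]]) - (-3)·det([[0, x, 0], [12, 13, x + 3], [-4, -4, -1]]).

Evaluating gives χ_A(x) = x^4 + 4x^3 = x^3(x + 4).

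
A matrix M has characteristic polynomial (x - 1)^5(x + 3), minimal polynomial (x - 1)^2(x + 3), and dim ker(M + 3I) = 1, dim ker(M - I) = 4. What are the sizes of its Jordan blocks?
λ = -3: algebraic multiplicity 1 (exponent in χ_M), largest block size 1 (exponent in m_M), 1 block (geometric multiplicity). This forces block sizes [1].
λ = 1: algebraic multiplicity 5 (exponent in χ_M), largest block size 2 (exponent in m_M), 4 blocks (geometric multiplicity). These force block sizes [2, 1, 1, 1].

Jordan blocks: (-3, 1), (1, 2), (1, 1), (1, 1), (1, 1)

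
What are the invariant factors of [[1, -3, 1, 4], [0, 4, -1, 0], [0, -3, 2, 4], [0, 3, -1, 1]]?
x - 1, (x - 3)^2(x - 1)

The Jordan structure of A has elementary divisors (x - 1), (x - 1), (x - 3)^2. Arranging the block sizes at each eigenvalue in decreasing order and taking row products gives the invariant factors.

Invariant factors (smallest first, each dividing the next): x - 1, (x - 3)^2(x - 1).

Check: the last factor (x - 3)^2(x - 1) is the minimal polynomial, and the product (x - 3)^2(x - 1)^2 is the characteristic polynomial.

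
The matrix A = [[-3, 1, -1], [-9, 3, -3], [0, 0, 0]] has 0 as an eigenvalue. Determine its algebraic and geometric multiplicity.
The characteristic polynomial is x^3, so the factor x appears with exponent 3: the algebraic multiplicity is 3.

rank(A) = 1, so the eigenspace has dimension 3 - 1 = 2: the geometric multiplicity is 2.

Since 2 < 3, A is not diagonalizable.

algebraic multiplicity 3, geometric multiplicity 2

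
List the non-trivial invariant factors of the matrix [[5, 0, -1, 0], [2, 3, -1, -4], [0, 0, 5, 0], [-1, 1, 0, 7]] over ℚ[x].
The Jordan structure of A has elementary divisors (x - 5)^2, (x - 5)^2. Arranging the block sizes at each eigenvalue in decreasing order and taking row products gives the invariant factors.

Invariant factors (smallest first, each dividing the next): (x - 5)^2, (x - 5)^2.

Check: the last factor (x - 5)^2 is the minimal polynomial, and the product (x - 5)^4 is the characteristic polynomial.

(x - 5)^2, (x - 5)^2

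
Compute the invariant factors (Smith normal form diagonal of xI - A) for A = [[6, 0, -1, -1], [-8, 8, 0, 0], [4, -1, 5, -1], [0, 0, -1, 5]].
The Jordan structure of A has elementary divisors (x - 6)^3, (x - 6). Arranging the block sizes at each eigenvalue in decreasing order and taking row products gives the invariant factors.

Invariant factors (smallest first, each dividing the next): x - 6, (x - 6)^3.

Check: the last factor (x - 6)^3 is the minimal polynomial, and the product (x - 6)^4 is the characteristic polynomial.

x - 6, (x - 6)^3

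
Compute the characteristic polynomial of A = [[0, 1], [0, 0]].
χ_A(x) = x^2

xI - A = [[x, -1], [0, x]].

Expanding det(xI - A) along the first row:
det(xI - A) = + (x)·det([[x]]) - (-1)·det([[0]]).

Evaluating gives χ_A(x) = x^2.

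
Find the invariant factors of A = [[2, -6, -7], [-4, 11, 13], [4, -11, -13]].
x^3

The Jordan structure of A has elementary divisors x^3. Arranging the block sizes at each eigenvalue in decreasing order and taking row products gives the invariant factors.

Invariant factors (smallest first, each dividing the next): x^3.

Check: the last factor x^3 is the minimal polynomial, and the product x^3 is the characteristic polynomial.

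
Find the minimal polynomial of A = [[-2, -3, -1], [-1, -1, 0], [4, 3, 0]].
The characteristic polynomial factors as (x + 1)^3. The minimal polynomial is ∏(x - λ)^{k_λ} where k_λ is the size of the largest Jordan block at λ.

For λ = -1: rank(A + I) = 2, and the largest Jordan block has size 3 (the smallest k with rank((A + I)^k) = rank((A + I)^(k+1))).

So m_A(x) = (x + 1)^3.

m_A(x) = (x + 1)^3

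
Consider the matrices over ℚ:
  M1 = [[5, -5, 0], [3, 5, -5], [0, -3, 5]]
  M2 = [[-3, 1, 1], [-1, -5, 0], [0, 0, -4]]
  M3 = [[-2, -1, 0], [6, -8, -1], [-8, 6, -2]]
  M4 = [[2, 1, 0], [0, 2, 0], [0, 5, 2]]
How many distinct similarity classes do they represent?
3 classes: {M1}, {M2, M3}, {M4}

Characteristic polynomials: χ_{M1} = (x - 5)^3, χ_{M2} = (x + 4)^3, χ_{M3} = (x + 4)^3, χ_{M4} = (x - 2)^3.

{M1}: invariant factors (x - 5)^3.

{M2, M3}: invariant factors (x + 4)^3.

{M4}: invariant factors x - 2, (x - 2)^2.

Matrices are similar if and only if their invariant-factor lists agree; the partition into similarity classes is {M1}, {M2, M3}, {M4}.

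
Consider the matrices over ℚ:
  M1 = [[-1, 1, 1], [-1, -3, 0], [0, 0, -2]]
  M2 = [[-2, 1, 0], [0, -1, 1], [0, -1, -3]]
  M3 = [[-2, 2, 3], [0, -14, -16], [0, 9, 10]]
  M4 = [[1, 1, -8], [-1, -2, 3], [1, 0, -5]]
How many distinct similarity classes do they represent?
1 class: {M1, M2, M3, M4}

Characteristic polynomials: χ_{M1} = (x + 2)^3, χ_{M2} = (x + 2)^3, χ_{M3} = (x + 2)^3, χ_{M4} = (x + 2)^3.

{M1, M2, M3, M4}: invariant factors (x + 2)^3.

Matrices are similar if and only if their invariant-factor lists agree; the partition into similarity classes is {M1, M2, M3, M4}.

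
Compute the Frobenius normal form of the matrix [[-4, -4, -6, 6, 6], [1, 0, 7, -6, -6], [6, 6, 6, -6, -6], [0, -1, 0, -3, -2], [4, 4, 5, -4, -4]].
The invariant factors of A (the non-unit diagonal entries of the Smith normal form of xI - A over ℚ[x]) are x^2 + 4x - 2, (x - 3)(x^2 + 4x - 2), each dividing the next. The characteristic polynomial is their product, (x - 3)(x^2 + 4x - 2)^2.

The rational canonical form is the block-diagonal matrix of companion matrices C(f_i):
R = [[0, 2, 0, 0, 0], [1, -4, 0, 0, 0], [0, 0, 0, 0, -6], [0, 0, 1, 0, 14], [0, 0, 0, 1, -1]].

Note the characteristic polynomial does not split into linear factors over ℚ, so A has no Jordan form over ℚ; the rational canonical form exists over any field.

R = [[0, 2, 0, 0, 0], [1, -4, 0, 0, 0], [0, 0, 0, 0, -6], [0, 0, 1, 0, 14], [0, 0, 0, 1, -1]]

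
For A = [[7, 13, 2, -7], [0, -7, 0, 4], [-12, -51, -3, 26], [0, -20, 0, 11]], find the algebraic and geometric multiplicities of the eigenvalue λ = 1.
The characteristic polynomial is (x - 3)^2(x - 1)^2, so the factor x - 1 appears with exponent 2: the algebraic multiplicity is 2.

rank(A - I) = 3, so the eigenspace has dimension 4 - 3 = 1: the geometric multiplicity is 1.

Since 1 < 2, A is not diagonalizable.

algebraic multiplicity 2, geometric multiplicity 1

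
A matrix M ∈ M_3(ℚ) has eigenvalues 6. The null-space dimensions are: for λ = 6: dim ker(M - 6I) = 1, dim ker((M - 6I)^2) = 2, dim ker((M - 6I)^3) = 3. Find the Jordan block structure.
λ = 6: successive nullity increments [1, 1, 1] count blocks of size ≥ k; block sizes are [3].

Jordan blocks: (6, 3)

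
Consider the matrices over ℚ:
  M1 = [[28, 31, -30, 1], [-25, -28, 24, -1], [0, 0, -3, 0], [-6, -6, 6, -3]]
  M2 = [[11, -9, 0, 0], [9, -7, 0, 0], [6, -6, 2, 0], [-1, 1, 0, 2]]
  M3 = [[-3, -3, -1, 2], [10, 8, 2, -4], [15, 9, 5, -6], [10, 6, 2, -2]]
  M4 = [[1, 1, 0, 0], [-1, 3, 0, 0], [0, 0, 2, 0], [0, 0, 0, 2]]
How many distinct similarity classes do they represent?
2 classes: {M1}, {M2, M3, M4}

Characteristic polynomials: χ_{M1} = (x - 3)(x + 3)^3, χ_{M2} = (x - 2)^4, χ_{M3} = (x - 2)^4, χ_{M4} = (x - 2)^4.

{M1}: invariant factors x + 3, (x - 3)(x + 3)^2.

{M2, M3, M4}: invariant factors x - 2, x - 2, (x - 2)^2.

Matrices are similar if and only if their invariant-factor lists agree; the partition into similarity classes is {M1}, {M2, M3, M4}.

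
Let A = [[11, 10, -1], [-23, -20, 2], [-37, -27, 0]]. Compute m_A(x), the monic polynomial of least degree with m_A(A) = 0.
The characteristic polynomial factors as (x + 3)^3. The minimal polynomial is ∏(x - λ)^{k_λ} where k_λ is the size of the largest Jordan block at λ.

For λ = -3: rank(A + 3I) = 2, and the largest Jordan block has size 3 (the smallest k with rank((A + 3I)^k) = rank((A + 3I)^(k+1))).

So m_A(x) = (x + 3)^3.

m_A(x) = (x + 3)^3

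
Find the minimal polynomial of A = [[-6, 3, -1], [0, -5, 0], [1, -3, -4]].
The characteristic polynomial factors as (x + 5)^3. The minimal polynomial is ∏(x - λ)^{k_λ} where k_λ is the size of the largest Jordan block at λ.

For λ = -5: rank(A + 5I) = 1, and the largest Jordan block has size 2 (the smallest k with rank((A + 5I)^k) = rank((A + 5I)^(k+1))).

So m_A(x) = (x + 5)^2.

m_A(x) = (x + 5)^2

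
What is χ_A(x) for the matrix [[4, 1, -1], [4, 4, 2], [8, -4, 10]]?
χ_A(x) = (x - 6)^3

xI - A = [[x - 4, -1, 1], [-4, x - 4, -2], [-8, 4, x - 10]].

Expanding det(xI - A) along the first row:
det(xI - A) = + (x - 4)·det([[x - 4, -2], [4, x - 10]]) - (-1)·det([[-4, -2], [-8, x - 10]]) + (1)·det([[-4, x - 4], [-8, 4]]).

Evaluating gives χ_A(x) = x^3 - 18x^2 + 108x - 216 = (x - 6)^3.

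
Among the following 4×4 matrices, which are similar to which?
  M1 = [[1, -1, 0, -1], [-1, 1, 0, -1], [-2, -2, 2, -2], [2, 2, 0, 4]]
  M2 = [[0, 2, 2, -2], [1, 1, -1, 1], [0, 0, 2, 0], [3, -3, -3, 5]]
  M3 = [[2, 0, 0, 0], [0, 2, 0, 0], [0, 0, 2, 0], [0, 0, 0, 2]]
2 classes: {M1, M2}, {M3}

Characteristic polynomials: χ_{M1} = (x - 2)^4, χ_{M2} = (x - 2)^4, χ_{M3} = (x - 2)^4.

{M1, M2}: invariant factors x - 2, x - 2, (x - 2)^2.

{M3}: invariant factors x - 2, x - 2, x - 2, x - 2.

Matrices are similar if and only if their invariant-factor lists agree; the partition into similarity classes is {M1, M2}, {M3}.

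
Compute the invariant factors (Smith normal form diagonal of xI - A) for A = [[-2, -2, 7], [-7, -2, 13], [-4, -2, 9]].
(x - 2)^2(x - 1)

The Jordan structure of A has elementary divisors (x - 1), (x - 2)^2. Arranging the block sizes at each eigenvalue in decreasing order and taking row products gives the invariant factors.

Invariant factors (smallest first, each dividing the next): (x - 2)^2(x - 1).

Check: the last factor (x - 2)^2(x - 1) is the minimal polynomial, and the product (x - 2)^2(x - 1) is the characteristic polynomial.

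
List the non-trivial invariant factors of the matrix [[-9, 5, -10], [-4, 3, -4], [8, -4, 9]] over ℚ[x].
The Jordan structure of A has elementary divisors (x - 1)^2, (x - 1). Arranging the block sizes at each eigenvalue in decreasing order and taking row products gives the invariant factors.

Invariant factors (smallest first, each dividing the next): x - 1, (x - 1)^2.

Check: the last factor (x - 1)^2 is the minimal polynomial, and the product (x - 1)^3 is the characteristic polynomial.

x - 1, (x - 1)^2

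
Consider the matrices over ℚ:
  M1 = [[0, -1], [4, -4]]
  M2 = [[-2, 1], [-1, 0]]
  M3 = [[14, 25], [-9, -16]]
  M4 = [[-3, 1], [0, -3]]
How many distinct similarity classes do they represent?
Characteristic polynomials: χ_{M1} = (x + 2)^2, χ_{M2} = (x + 1)^2, χ_{M3} = (x + 1)^2, χ_{M4} = (x + 3)^2.

{M1}: invariant factors (x + 2)^2.

{M2, M3}: invariant factors (x + 1)^2.

{M4}: invariant factors (x + 3)^2.

Matrices are similar if and only if their invariant-factor lists agree; the partition into similarity classes is {M1}, {M2, M3}, {M4}.

3 classes: {M1}, {M2, M3}, {M4}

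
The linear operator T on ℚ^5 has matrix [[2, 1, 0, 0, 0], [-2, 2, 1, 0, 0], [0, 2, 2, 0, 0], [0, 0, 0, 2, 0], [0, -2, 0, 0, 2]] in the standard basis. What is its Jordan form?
The characteristic polynomial is det(xI - A) = (x - 2)^5, so the eigenvalues are 2 (algebraic multiplicity 5).

For λ = 2: rank(A - 2I) = 2, rank((A - 2I)^2) = 1, rank((A - 2I)^3) = 0. The eigenspace has dimension 5 - 2 = 3, so there are 3 Jordan blocks; the rank sequence gives block sizes [3, 1, 1].

Assembling the blocks gives the Jordan form J above.

J = [[2, 1, 0, 0, 0], [0, 2, 1, 0, 0], [0, 0, 2, 0, 0], [0, 0, 0, 2, 0], [0, 0, 0, 0, 2]]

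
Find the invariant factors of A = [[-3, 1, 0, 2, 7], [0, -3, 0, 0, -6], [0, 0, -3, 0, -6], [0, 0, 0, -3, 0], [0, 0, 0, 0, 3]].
The Jordan structure of A has elementary divisors (x + 3)^2, (x + 3), (x + 3), (x - 3). Arranging the block sizes at each eigenvalue in decreasing order and taking row products gives the invariant factors.

Invariant factors (smallest first, each dividing the next): x + 3, x + 3, (x - 3)(x + 3)^2.

Check: the last factor (x - 3)(x + 3)^2 is the minimal polynomial, and the product (x - 3)(x + 3)^4 is the characteristic polynomial.

x + 3, x + 3, (x - 3)(x + 3)^2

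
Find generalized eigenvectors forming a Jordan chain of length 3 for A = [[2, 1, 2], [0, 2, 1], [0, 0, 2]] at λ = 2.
We seek v_1 ∈ ker((A - 2I)^3) \ ker((A - 2I)^2), then set v_{i+1} = (A - 2I) v_i.

One such chain is v_1 = [[0, 0, 1]]^T, v_2 = [[2, 1, 0]]^T, v_3 = [[1, 0, 0]]^T. Check: (A - 2I) v_3 = [[0, 0, 0]]^T = 0.

v_1 = [[0, 0, 1]]^T, v_2 = [[2, 1, 0]]^T, v_3 = [[1, 0, 0]]^T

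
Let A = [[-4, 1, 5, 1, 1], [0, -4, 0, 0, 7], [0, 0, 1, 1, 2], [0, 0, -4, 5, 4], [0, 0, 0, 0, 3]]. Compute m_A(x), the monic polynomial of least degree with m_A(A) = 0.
m_A(x) = (x - 3)^2(x + 4)^2

The characteristic polynomial factors as (x - 3)^3(x + 4)^2. The minimal polynomial is ∏(x - λ)^{k_λ} where k_λ is the size of the largest Jordan block at λ.

For λ = -4: rank(A + 4I) = 4, and the largest Jordan block has size 2 (the smallest k with rank((A + 4I)^k) = rank((A + 4I)^(k+1))).
For λ = 3: rank(A - 3I) = 3, and the largest Jordan block has size 2 (the smallest k with rank((A - 3I)^k) = rank((A - 3I)^(k+1))).

So m_A(x) = (x - 3)^2(x + 4)^2.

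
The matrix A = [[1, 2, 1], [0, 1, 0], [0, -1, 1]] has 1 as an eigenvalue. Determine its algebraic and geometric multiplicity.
The characteristic polynomial is (x - 1)^3, so the factor x - 1 appears with exponent 3: the algebraic multiplicity is 3.

rank(A - I) = 2, so the eigenspace has dimension 3 - 2 = 1: the geometric multiplicity is 1.

Since 1 < 3, A is not diagonalizable.

algebraic multiplicity 3, geometric multiplicity 1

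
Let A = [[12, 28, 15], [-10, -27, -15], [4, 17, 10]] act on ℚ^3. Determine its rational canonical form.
R = [[0, 0, 10], [1, 0, -1], [0, 1, -5]]

The invariant factors of A (the non-unit diagonal entries of the Smith normal form of xI - A over ℚ[x]) are (x + 2)(x^2 + 3x - 5), each dividing the next. The characteristic polynomial is their product, (x + 2)(x^2 + 3x - 5).

The rational canonical form is the block-diagonal matrix of companion matrices C(f_i):
R = [[0, 0, 10], [1, 0, -1], [0, 1, -5]].

Note the characteristic polynomial does not split into linear factors over ℚ, so A has no Jordan form over ℚ; the rational canonical form exists over any field.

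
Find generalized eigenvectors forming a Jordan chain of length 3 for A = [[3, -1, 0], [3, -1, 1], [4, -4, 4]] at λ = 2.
We seek v_1 ∈ ker((A - 2I)^3) \ ker((A - 2I)^2), then set v_{i+1} = (A - 2I) v_i.

One such chain is v_1 = [[0, 1, 1]]^T, v_2 = [[-1, -2, -2]]^T, v_3 = [[1, 1, 0]]^T. Check: (A - 2I) v_3 = [[0, 0, 0]]^T = 0.

v_1 = [[0, 1, 1]]^T, v_2 = [[-1, -2, -2]]^T, v_3 = [[1, 1, 0]]^T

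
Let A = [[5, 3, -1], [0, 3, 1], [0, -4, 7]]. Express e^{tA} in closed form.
e^{tA} = [[e^{5*t}, t*(3 - t)*e^{5*t}, t*(t - 2)*e^{5*t}/2], [0, (1 - 2*t)*e^{5*t}, t*e^{5*t}], [0, -4*t*e^{5*t}, (2*t + 1)*e^{5*t}]]

A has Jordan form J = [[5, 1, 0], [0, 5, 1], [0, 0, 5]] with A = PJP^{-1}, so e^{tA} = P e^{tJ} P^{-1}.

For a Jordan block J_k(λ), e^{tJ_k(λ)} = e^{λt} · (I + tN + t^2 N^2/2! + ... + t^{k-1} N^{k-1}/(k-1)!) where N is the nilpotent superdiagonal part.

Assembling the blocks and conjugating back gives the entries of e^{tA} as shown above.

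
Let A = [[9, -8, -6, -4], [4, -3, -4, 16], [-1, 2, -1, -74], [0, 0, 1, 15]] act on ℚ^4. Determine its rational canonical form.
R = [[5, 0, 0, 0], [0, 0, 0, 125], [0, 1, 0, -75], [0, 0, 1, 15]]

The invariant factors of A (the non-unit diagonal entries of the Smith normal form of xI - A over ℚ[x]) are x - 5, (x - 5)^3, each dividing the next. The characteristic polynomial is their product, (x - 5)^4.

The rational canonical form is the block-diagonal matrix of companion matrices C(f_i):
R = [[5, 0, 0, 0], [0, 0, 0, 125], [0, 1, 0, -75], [0, 0, 1, 15]].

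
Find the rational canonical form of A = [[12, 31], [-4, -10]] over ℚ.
R = [[0, -4], [1, 2]]

The invariant factors of A (the non-unit diagonal entries of the Smith normal form of xI - A over ℚ[x]) are x^2 - 2x + 4, each dividing the next. The characteristic polynomial is their product, x^2 - 2x + 4.

The rational canonical form is the block-diagonal matrix of companion matrices C(f_i):
R = [[0, -4], [1, 2]].

Note the characteristic polynomial does not split into linear factors over ℚ, so A has no Jordan form over ℚ; the rational canonical form exists over any field.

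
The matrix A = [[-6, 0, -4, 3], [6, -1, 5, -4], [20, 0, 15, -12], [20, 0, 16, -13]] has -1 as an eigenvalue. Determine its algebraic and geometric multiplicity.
The characteristic polynomial is (x + 1)^3(x + 2), so the factor x + 1 appears with exponent 3: the algebraic multiplicity is 3.

rank(A + I) = 2, so the eigenspace has dimension 4 - 2 = 2: the geometric multiplicity is 2.

Since 2 < 3, A is not diagonalizable.

algebraic multiplicity 3, geometric multiplicity 2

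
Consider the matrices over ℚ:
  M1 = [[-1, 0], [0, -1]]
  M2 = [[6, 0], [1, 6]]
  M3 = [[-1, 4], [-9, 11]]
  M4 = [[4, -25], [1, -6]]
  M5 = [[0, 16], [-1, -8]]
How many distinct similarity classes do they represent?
5 classes: {M1}, {M2}, {M3}, {M4}, {M5}

Characteristic polynomials: χ_{M1} = (x + 1)^2, χ_{M2} = (x - 6)^2, χ_{M3} = (x - 5)^2, χ_{M4} = (x + 1)^2, χ_{M5} = (x + 4)^2.

{M1}: invariant factors x + 1, x + 1.

{M2}: invariant factors (x - 6)^2.

{M3}: invariant factors (x - 5)^2.

{M4}: invariant factors (x + 1)^2.

{M5}: invariant factors (x + 4)^2.

Matrices are similar if and only if their invariant-factor lists agree; the partition into similarity classes is {M1}, {M2}, {M3}, {M4}, {M5}.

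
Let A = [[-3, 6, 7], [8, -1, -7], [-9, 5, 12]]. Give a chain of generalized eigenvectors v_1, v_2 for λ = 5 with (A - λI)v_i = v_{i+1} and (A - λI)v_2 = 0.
We seek v_1 ∈ ker((A - 5I)^2) \ ker(A - 5I), then set v_{i+1} = (A - 5I) v_i.

One such chain is v_1 = [[0, -1, 1]]^T, v_2 = [[1, -1, 2]]^T. Check: (A - 5I) v_2 = [[0, 0, 0]]^T = 0.

v_1 = [[0, -1, 1]]^T, v_2 = [[1, -1, 2]]^T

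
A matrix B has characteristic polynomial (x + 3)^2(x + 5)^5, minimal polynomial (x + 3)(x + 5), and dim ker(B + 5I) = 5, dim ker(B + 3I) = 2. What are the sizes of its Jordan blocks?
Jordan blocks: (-5, 1), (-5, 1), (-5, 1), (-5, 1), (-5, 1), (-3, 1), (-3, 1)

λ = -5: algebraic multiplicity 5 (exponent in χ_B), largest block size 1 (exponent in m_B), 5 blocks (geometric multiplicity). These force block sizes [1, 1, 1, 1, 1].
λ = -3: algebraic multiplicity 2 (exponent in χ_B), largest block size 1 (exponent in m_B), 2 blocks (geometric multiplicity). These force block sizes [1, 1].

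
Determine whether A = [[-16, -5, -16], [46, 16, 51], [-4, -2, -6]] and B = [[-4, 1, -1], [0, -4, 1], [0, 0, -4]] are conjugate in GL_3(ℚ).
trace(A) = -6 but trace(B) = -12. The trace is a similarity invariant, so A and B are not similar.

No.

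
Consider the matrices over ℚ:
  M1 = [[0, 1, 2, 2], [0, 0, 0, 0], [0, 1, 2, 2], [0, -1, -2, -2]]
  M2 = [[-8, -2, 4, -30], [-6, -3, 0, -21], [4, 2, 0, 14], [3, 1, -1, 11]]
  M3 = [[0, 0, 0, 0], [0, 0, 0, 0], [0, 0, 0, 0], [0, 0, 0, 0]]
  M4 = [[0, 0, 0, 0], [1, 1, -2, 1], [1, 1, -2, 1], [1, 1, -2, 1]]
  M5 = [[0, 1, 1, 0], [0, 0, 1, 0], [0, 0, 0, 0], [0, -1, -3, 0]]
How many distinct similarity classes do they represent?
Characteristic polynomials: χ_{M1} = x^4, χ_{M2} = x^4, χ_{M3} = x^4, χ_{M4} = x^4, χ_{M5} = x^4.

{M1, M4}: invariant factors x, x, x^2.

{M2, M5}: invariant factors x, x^3.

{M3}: invariant factors x, x, x, x.

Matrices are similar if and only if their invariant-factor lists agree; the partition into similarity classes is {M1, M4}, {M2, M5}, {M3}.

3 classes: {M1, M4}, {M2, M5}, {M3}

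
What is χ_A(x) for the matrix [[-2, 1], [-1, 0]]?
xI - A = [[x + 2, -1], [1, x]].

Expanding det(xI - A) along the first row:
det(xI - A) = + (x + 2)·det([[x]]) - (-1)·det([[1]]).

Evaluating gives χ_A(x) = x^2 + 2x + 1 = (x + 1)^2.

χ_A(x) = (x + 1)^2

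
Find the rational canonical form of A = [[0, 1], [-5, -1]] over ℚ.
The invariant factors of A (the non-unit diagonal entries of the Smith normal form of xI - A over ℚ[x]) are x^2 + x + 5, each dividing the next. The characteristic polynomial is their product, x^2 + x + 5.

The rational canonical form is the block-diagonal matrix of companion matrices C(f_i):
R = [[0, -5], [1, -1]].

Note the characteristic polynomial does not split into linear factors over ℚ, so A has no Jordan form over ℚ; the rational canonical form exists over any field.

R = [[0, -5], [1, -1]]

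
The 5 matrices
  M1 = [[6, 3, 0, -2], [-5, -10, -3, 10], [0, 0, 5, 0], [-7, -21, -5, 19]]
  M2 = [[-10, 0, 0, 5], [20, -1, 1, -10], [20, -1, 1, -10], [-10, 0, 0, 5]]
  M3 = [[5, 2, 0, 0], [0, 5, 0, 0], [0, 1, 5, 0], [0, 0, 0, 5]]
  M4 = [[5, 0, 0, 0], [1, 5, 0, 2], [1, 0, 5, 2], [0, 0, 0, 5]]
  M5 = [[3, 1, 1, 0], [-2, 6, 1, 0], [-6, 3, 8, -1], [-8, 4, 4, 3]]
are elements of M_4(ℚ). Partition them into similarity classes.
3 classes: {M1, M5}, {M2}, {M3, M4}

Characteristic polynomials: χ_{M1} = (x - 5)^4, χ_{M2} = x^3(x + 5), χ_{M3} = (x - 5)^4, χ_{M4} = (x - 5)^4, χ_{M5} = (x - 5)^4.

{M1, M5}: invariant factors x - 5, (x - 5)^3.

{M2}: invariant factors x, x^2(x + 5).

{M3, M4}: invariant factors x - 5, x - 5, (x - 5)^2.

Matrices are similar if and only if their invariant-factor lists agree; the partition into similarity classes is {M1, M5}, {M2}, {M3, M4}.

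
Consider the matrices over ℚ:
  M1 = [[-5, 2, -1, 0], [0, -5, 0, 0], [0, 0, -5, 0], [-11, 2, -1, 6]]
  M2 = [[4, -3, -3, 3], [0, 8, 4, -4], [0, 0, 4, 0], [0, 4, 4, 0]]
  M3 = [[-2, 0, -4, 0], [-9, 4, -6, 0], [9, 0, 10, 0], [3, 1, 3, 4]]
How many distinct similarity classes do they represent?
3 classes: {M1}, {M2}, {M3}

Characteristic polynomials: χ_{M1} = (x - 6)(x + 5)^3, χ_{M2} = (x - 4)^4, χ_{M3} = (x - 4)^4.

{M1}: invariant factors x + 5, (x - 6)(x + 5)^2.

{M2}: invariant factors x - 4, x - 4, (x - 4)^2.

{M3}: invariant factors (x - 4)^2, (x - 4)^2.

Matrices are similar if and only if their invariant-factor lists agree; the partition into similarity classes is {M1}, {M2}, {M3}.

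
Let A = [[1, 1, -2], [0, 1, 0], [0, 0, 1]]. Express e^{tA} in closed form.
A has Jordan form J = [[1, 1, 0], [0, 1, 0], [0, 0, 1]] with A = PJP^{-1}, so e^{tA} = P e^{tJ} P^{-1}.

For a Jordan block J_k(λ), e^{tJ_k(λ)} = e^{λt} · (I + tN + t^2 N^2/2! + ... + t^{k-1} N^{k-1}/(k-1)!) where N is the nilpotent superdiagonal part.

Assembling the blocks and conjugating back gives the entries of e^{tA} as shown above.

e^{tA} = [[e^{t}, t*e^{t}, -2*t*e^{t}], [0, e^{t}, 0], [0, 0, e^{t}]]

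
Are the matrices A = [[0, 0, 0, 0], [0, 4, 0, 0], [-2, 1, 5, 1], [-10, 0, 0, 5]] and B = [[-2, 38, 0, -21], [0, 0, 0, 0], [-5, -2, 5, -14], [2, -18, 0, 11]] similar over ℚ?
Two matrices over a field are similar if and only if they have the same invariant factors.

Both A and B have characteristic polynomial x(x - 5)^2(x - 4) and minimal polynomial x(x - 5)^2(x - 4). Computing further, both have invariant factors x(x - 5)^2(x - 4). Hence A and B are similar.

Yes.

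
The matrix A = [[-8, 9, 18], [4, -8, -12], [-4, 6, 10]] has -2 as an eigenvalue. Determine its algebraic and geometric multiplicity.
The characteristic polynomial is (x + 2)^3, so the factor x + 2 appears with exponent 3: the algebraic multiplicity is 3.

rank(A + 2I) = 1, so the eigenspace has dimension 3 - 1 = 2: the geometric multiplicity is 2.

Since 2 < 3, A is not diagonalizable.

algebraic multiplicity 3, geometric multiplicity 2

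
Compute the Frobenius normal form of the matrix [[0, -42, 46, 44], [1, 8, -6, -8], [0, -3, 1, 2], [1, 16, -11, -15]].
The invariant factors of A (the non-unit diagonal entries of the Smith normal form of xI - A over ℚ[x]) are (x + 4)^2(x^2 - 2x + 3), each dividing the next. The characteristic polynomial is their product, (x + 4)^2(x^2 - 2x + 3).

The rational canonical form is the block-diagonal matrix of companion matrices C(f_i):
R = [[0, 0, 0, -48], [1, 0, 0, 8], [0, 1, 0, -3], [0, 0, 1, -6]].

Note the characteristic polynomial does not split into linear factors over ℚ, so A has no Jordan form over ℚ; the rational canonical form exists over any field.

R = [[0, 0, 0, -48], [1, 0, 0, 8], [0, 1, 0, -3], [0, 0, 1, -6]]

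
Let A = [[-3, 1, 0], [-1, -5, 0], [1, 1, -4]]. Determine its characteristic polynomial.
χ_A(x) = (x + 4)^3

xI - A = [[x + 3, -1, 0], [1, x + 5, 0], [-1, -1, x + 4]].

Expanding det(xI - A) along the first row:
det(xI - A) = + (x + 3)·det([[x + 5, 0], [-1, x + 4]]) - (-1)·det([[1, 0], [-1, x + 4]]) + (0)·det([[1, x + 5], [-1, -1]]).

Evaluating gives χ_A(x) = x^3 + 12x^2 + 48x + 64 = (x + 4)^3.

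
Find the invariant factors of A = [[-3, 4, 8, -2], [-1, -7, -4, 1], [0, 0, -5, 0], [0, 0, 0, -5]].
x + 5, x + 5, (x + 5)^2

The Jordan structure of A has elementary divisors (x + 5)^2, (x + 5), (x + 5). Arranging the block sizes at each eigenvalue in decreasing order and taking row products gives the invariant factors.

Invariant factors (smallest first, each dividing the next): x + 5, x + 5, (x + 5)^2.

Check: the last factor (x + 5)^2 is the minimal polynomial, and the product (x + 5)^4 is the characteristic polynomial.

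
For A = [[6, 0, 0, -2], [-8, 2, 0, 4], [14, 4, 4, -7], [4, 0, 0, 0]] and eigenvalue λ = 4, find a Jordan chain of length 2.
v_1 = [[-1, 2, -4, -1]]^T, v_2 = [[0, 0, 1, 0]]^T

We seek v_1 ∈ ker((A - 4I)^2) \ ker(A - 4I), then set v_{i+1} = (A - 4I) v_i.

One such chain is v_1 = [[-1, 2, -4, -1]]^T, v_2 = [[0, 0, 1, 0]]^T. Check: (A - 4I) v_2 = [[0, 0, 0, 0]]^T = 0.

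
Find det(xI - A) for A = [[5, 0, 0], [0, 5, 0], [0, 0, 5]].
xI - A = [[x - 5, 0, 0], [0, x - 5, 0], [0, 0, x - 5]].

Expanding det(xI - A) along the first row:
det(xI - A) = + (x - 5)·det([[x - 5, 0], [0, x - 5]]) - (0)·det([[0, 0], [0, x - 5]]) + (0)·det([[0, x - 5], [0, 0]]).

Evaluating gives χ_A(x) = x^3 - 15x^2 + 75x - 125 = (x - 5)^3.

χ_A(x) = (x - 5)^3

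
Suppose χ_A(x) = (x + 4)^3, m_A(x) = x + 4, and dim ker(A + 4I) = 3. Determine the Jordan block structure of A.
λ = -4: algebraic multiplicity 3 (exponent in χ_A), largest block size 1 (exponent in m_A), 3 blocks (geometric multiplicity). These force block sizes [1, 1, 1].

Jordan blocks: (-4, 1), (-4, 1), (-4, 1)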